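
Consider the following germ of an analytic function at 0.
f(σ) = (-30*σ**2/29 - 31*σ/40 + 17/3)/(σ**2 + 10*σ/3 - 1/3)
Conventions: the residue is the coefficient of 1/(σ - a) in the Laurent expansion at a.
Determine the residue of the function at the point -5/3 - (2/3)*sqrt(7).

The factor σ**2 + 10*σ/3 - 1/3 splits as (σ - a)(σ - a') with a = -5/3 - (2/3)*sqrt(7), a' = -5/3 + (2/3)*sqrt(7). At the order-1 pole a set g(σ) = (σ - a)*f(σ) = [-30*σ**2/29 - 31*σ/40 + 17/3] / (σ - a').
Simple pole: residue = g(a) at a = -5/3 - (2/3)*sqrt(7), which is 3101/2320 - (603/6496)*sqrt(7).

The residue is 3101/2320 - (603/6496)*sqrt(7).


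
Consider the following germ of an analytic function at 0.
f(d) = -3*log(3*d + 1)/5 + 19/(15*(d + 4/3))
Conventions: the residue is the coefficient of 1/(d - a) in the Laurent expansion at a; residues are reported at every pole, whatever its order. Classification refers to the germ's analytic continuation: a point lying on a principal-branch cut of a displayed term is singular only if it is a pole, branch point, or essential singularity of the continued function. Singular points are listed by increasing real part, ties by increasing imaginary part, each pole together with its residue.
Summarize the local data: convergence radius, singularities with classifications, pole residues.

Radius of convergence at 0: 1/3.
At -4/3: a pole of order 1; residue 19/15.
At -1/3: a logarithmic branch point.

Denominator factor (d + 4/3): pole of order 1 at -4/3, modulus 4/3.
Branch term (-3/5)*log(1 - d/(-1/3)): its argument vanishes at d = -1/3, a logarithmic branch point, modulus 1/3.
The radius of convergence is the smallest modulus among the singular points: 1/3.
The branch term is analytic at -4/3 and contributes nothing to the residue; only the rational part matters.
At the order-1 pole -4/3 set g(d) = (d - (-4/3))*(rational part) = 19/15.
Simple pole: residue = g(a) at a = -4/3, which is 19/15.
List the singular points by increasing real part (a conjugate pair: the negative imaginary part first).


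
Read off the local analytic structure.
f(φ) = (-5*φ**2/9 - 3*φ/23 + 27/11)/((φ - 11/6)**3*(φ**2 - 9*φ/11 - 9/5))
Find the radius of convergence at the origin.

The radius of convergence is -9/22 + (69/110)*sqrt(5).

Denominator factor (φ**2 - 9*φ/11 - 9/5): discriminant 4761/605, real irrational roots 9/22 + (69/110)*sqrt(5) and 9/22 - (69/110)*sqrt(5); poles of order 1, moduli 9/22 + (69/110)*sqrt(5) and -9/22 + (69/110)*sqrt(5).
Denominator factor (φ - 11/6)^3: pole of order 3 at 11/6, modulus 11/6.
The radius of convergence is the smallest modulus among the singular points: -9/22 + (69/110)*sqrt(5).


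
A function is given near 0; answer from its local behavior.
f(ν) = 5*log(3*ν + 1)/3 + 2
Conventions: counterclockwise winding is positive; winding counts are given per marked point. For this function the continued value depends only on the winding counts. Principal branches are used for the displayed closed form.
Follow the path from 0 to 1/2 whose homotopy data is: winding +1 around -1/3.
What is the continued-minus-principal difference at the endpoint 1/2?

Continued minus principal equals (10/3)*pi*i.

The rational part is single-valued and drops out of the difference; each branch term changes only by its own monodromy.
(5/3)*log(1 - ν/(-1/3)): each positive loop around -1/3 adds 2*pi*i to the log, so winding +1 contributes (5/3)*(1)*2*pi*i = (10/3)*pi*i.
Summing the contributions at ν = 1/2 gives (10/3)*pi*i.


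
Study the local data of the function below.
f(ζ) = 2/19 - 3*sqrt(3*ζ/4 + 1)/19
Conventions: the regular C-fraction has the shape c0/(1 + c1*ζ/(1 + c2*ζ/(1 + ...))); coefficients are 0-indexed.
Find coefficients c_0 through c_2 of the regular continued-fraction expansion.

Taylor coefficients (expand at 0): a_0 = -1/19, a_1 = -9/152, a_2 = 27/2432.
c0 = a_0 = -1/19. Peel one level at a time: if S = 1 + c*ζ/S' with S'(0) = 1, then c is the ζ-coefficient of S and S' = c*ζ/(S - 1).
S_1 = c0/f = 1 + (-9/8)*ζ + (189/128)*ζ^2 + ...; c1 = -9/8.
S_2 = c1*ζ/(S_1 - 1) = 1 + (21/16)*ζ + ...; c2 = 21/16.

The regular C-fraction coefficients are [-1/19, -9/8, 21/16].


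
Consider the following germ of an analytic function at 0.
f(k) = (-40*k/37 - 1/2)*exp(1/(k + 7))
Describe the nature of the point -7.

The point is an essential singularity.

The exponent 1/(k - (-7)) has a pole at -7, so exp(1/(k - (-7))) takes every nonzero value near it: an essential singularity (not a pole of any order).


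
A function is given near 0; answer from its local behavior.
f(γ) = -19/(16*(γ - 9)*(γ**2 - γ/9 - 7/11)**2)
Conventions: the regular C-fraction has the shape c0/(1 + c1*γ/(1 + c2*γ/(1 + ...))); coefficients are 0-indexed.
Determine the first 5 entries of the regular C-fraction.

The regular C-fraction coefficients are [2299/7056, 5/21, 4169/315, -4763218/358155, 1479079735/24371004897].

Taylor coefficients (expand at 0): a_0 = 2299/7056, a_1 = -11495/148176, a_2 = 2439239/2333772, a_3 = -376854379/882165816, a_4 = 47334471943/18525482136.
c0 = a_0 = 2299/7056. Peel one level at a time: if S = 1 + c*γ/S' with S'(0) = 1, then c is the γ-coefficient of S and S' = c*γ/(S - 1).
S_1 = c0/f = 1 + (5/21)*γ + (-4169/1323)*γ^2 + ...; c1 = 5/21.
S_2 = c1*γ/(S_1 - 1) = 1 + (4169/315)*γ + (52395398/297675)*γ^2 + ...; c2 = 4169/315.
S_3 = c2*γ/(S_2 - 1) = 1 + (-4763218/358155)*γ + (84518842/104714289)*γ^2 + ...; c3 = -4763218/358155.
S_4 = c3*γ/(S_3 - 1) = 1 + (1479079735/24371004897)*γ + ...; c4 = 1479079735/24371004897.


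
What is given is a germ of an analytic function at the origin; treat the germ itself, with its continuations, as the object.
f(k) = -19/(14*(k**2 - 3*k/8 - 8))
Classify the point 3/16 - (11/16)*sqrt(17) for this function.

The point is a pole of order 1.

The denominator factor k**2 - 3*k/8 - 8 vanishes at 3/16 - (11/16)*sqrt(17) and appears to the power 1; the numerator there equals -19/14, nonzero, and no other factor vanishes.
Hence a pole whose order is the multiplicity, 1.


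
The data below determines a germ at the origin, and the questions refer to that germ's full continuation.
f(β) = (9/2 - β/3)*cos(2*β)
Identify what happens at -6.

There is no denominator, hence no pole anywhere.
The factor cos(2*β) is entire.
So the germ continues analytically to -6.

The point is a regular point.


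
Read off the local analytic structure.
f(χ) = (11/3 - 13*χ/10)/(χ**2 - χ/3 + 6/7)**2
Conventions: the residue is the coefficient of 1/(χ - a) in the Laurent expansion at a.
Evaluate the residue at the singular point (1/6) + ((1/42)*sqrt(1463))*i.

The factor χ**2 - χ/3 + 6/7 splits as (χ - a)(χ - a') with a = (1/6) + ((1/42)*sqrt(1463))*i, a' = (1/6) - ((1/42)*sqrt(1463))*i. At the order-2 pole a set g(χ) = (χ - a)^2*f(χ) = [11/3 - 13*χ/10] / (χ - a')^2.
Order-2 pole: residue = g'(a); g'((1/6) + ((1/42)*sqrt(1463))*i) = -((13041/436810)*sqrt(1463))*i, so the residue is -((13041/436810)*sqrt(1463))*i.

The residue is -((13041/436810)*sqrt(1463))*i.


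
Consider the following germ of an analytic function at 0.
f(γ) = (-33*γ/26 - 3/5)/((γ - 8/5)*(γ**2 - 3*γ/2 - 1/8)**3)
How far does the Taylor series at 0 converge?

The radius of convergence is -3/4 + (1/4)*sqrt(11).

Denominator factor (γ - 8/5): pole of order 1 at 8/5, modulus 8/5.
Denominator factor (γ**2 - 3*γ/2 - 1/8)^3: discriminant 11/4, real irrational roots 3/4 + (1/4)*sqrt(11) and 3/4 - (1/4)*sqrt(11); poles of order 3, moduli 3/4 + (1/4)*sqrt(11) and -3/4 + (1/4)*sqrt(11).
The radius of convergence is the smallest modulus among the singular points: -3/4 + (1/4)*sqrt(11).


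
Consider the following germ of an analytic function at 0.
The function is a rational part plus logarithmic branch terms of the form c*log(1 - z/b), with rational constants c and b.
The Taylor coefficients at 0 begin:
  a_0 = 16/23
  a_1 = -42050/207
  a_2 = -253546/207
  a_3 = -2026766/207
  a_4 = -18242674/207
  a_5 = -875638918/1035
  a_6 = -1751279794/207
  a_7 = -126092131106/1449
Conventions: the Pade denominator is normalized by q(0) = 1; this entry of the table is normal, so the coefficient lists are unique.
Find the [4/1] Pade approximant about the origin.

Taylor coefficients needed (read off): a_0 = 16/23, a_1 = -42050/207, a_2 = -253546/207, a_3 = -2026766/207, a_4 = -18242674/207, a_5 = -875638918/1035.
Write the denominator as Q(z) = 1 + q1*z. Requiring Q*f - P = O(z^6) with deg P <= 4 kills the coefficients of z^5..z^5 in Q*f:
  z^5: a_5 + q1*a_4 = 0, i.e. -875638918/1035 + (-18242674/207)*q1 = 0.
Solving this linear system: q1 = -437819459/45606685.
The numerator is Q*f truncated at degree 4: P0 = a_0 = 16/23; P1 = a_1 + q1*a_0 = -86122048102/410460165; P2 = a_2 + q1*a_1 = 6615377484/9121337; P3 = a_3 + q1*a_2 = 89726058072/45606685; P4 = a_4 + q1*a_3 = 267486507072/45606685.

The Pade approximant has numerator coefficients [16/23, -86122048102/410460165, 6615377484/9121337, 89726058072/45606685, 267486507072/45606685]; denominator coefficients [1, -437819459/45606685].


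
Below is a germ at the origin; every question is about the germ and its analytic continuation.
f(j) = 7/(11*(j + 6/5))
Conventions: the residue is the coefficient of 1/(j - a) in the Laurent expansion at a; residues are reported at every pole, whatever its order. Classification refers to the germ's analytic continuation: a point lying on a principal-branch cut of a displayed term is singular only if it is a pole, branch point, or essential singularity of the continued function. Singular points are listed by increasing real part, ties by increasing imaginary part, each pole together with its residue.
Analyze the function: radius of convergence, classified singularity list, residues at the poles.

Radius of convergence at 0: 6/5.
At -6/5: a pole of order 1; residue 7/11.

Denominator factor (j + 6/5): pole of order 1 at -6/5, modulus 6/5.
The radius of convergence is the smallest modulus among the singular points: 6/5.
At the order-1 pole -6/5 set g(j) = (j - (-6/5))*f(j) = 7/11.
Simple pole: residue = g(a) at a = -6/5, which is 7/11.


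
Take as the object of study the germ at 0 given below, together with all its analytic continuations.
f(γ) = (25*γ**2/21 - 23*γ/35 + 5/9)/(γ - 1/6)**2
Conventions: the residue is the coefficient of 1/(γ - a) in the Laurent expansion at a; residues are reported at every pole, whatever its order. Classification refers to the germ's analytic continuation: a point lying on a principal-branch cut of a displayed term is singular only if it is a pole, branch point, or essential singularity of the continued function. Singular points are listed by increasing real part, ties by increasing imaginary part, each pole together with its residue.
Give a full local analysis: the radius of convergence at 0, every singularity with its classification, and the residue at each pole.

Radius of convergence at 0: 1/6.
At 1/6: a pole of order 2; residue -82/315.

Denominator factor (γ - 1/6)^2: pole of order 2 at 1/6, modulus 1/6.
The radius of convergence is the smallest modulus among the singular points: 1/6.
At the order-2 pole 1/6 set g(γ) = (γ - (1/6))^2*f(γ) = 25*γ**2/21 - 23*γ/35 + 5/9.
Order-2 pole: residue = g'(a); g'(1/6) = -82/315, so the residue is -82/315.


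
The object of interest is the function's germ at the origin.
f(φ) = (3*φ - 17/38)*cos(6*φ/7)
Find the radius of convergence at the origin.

The radius of convergence is infinite.

The factor cos(6*φ/7) is entire and contributes no finite singular point.
The polynomial part has no poles.
No finite singular points: the Taylor series at 0 converges everywhere.


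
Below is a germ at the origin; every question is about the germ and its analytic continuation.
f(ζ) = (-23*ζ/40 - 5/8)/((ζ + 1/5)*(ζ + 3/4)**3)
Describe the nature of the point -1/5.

The denominator factor ζ + 1/5 vanishes at -1/5 and appears to the power 1; the numerator there equals -51/100, nonzero, and no other factor vanishes.
Hence a pole whose order is the multiplicity, 1.

The point is a pole of order 1.


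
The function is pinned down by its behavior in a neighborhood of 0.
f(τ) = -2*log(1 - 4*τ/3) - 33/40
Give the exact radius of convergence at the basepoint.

Branch term (-2)*log(1 - τ/(3/4)): its argument vanishes at τ = 3/4, a logarithmic branch point, modulus 3/4.
The radius of convergence is the smallest modulus among the singular points: 3/4.

The radius of convergence is 3/4.


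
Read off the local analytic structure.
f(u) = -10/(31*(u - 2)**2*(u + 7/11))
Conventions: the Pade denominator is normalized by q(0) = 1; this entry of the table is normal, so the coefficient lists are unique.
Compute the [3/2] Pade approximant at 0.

The Pade approximant has numerator coefficients [-55/434, -721765/14860594, -246235/14860594, -73205/14860594]; denominator coefficients [1, 228825/239687, -931593/958748].

Taylor coefficients needed (expand at 0): a_0 = -55/434, a_1 = 110/1519, a_2 = -17765/85064, a_3 = 157685/595448, a_4 = -7598415/16672544, a_5 = 40404705/58353904.
Write the denominator as Q(u) = 1 + q1*u + q2*u^2. Requiring Q*f - P = O(u^6) with deg P <= 3 kills the coefficients of u^4..u^5 in Q*f:
  u^4: a_4 + q1*a_3 + q2*a_2 = 0, i.e. -7598415/16672544 + (157685/595448)*q1 + (-17765/85064)*q2 = 0.
  u^5: a_5 + q1*a_4 + q2*a_3 = 0, i.e. 40404705/58353904 + (-7598415/16672544)*q1 + (157685/595448)*q2 = 0.
Solving this linear system: q1 = 228825/239687, q2 = -931593/958748.
The numerator is Q*f truncated at degree 3: P0 = a_0 = -55/434; P1 = a_1 + q1*a_0 = -721765/14860594; P2 = a_2 + q1*a_1 + q2*a_0 = -246235/14860594; P3 = a_3 + q1*a_2 + q2*a_1 = -73205/14860594.


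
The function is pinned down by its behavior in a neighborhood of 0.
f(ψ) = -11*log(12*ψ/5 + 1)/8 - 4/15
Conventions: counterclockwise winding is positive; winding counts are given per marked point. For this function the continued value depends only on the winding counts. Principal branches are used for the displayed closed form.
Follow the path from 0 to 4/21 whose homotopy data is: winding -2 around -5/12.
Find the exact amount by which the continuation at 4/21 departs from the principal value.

The rational part is single-valued and drops out of the difference; each branch term changes only by its own monodromy.
(-11/8)*log(1 - ψ/(-5/12)): each positive loop around -5/12 adds 2*pi*i to the log, so winding -2 contributes (-11/8)*(-2)*2*pi*i = (11/2)*pi*i.
Summing the contributions at ψ = 4/21 gives (11/2)*pi*i.

Continued minus principal equals (11/2)*pi*i.


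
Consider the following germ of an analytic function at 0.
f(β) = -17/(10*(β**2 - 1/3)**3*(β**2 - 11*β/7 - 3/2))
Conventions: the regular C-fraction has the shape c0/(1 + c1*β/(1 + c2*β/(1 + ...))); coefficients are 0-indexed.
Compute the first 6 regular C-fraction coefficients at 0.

Taylor coefficients (expand at 0): a_0 = -153/5, a_1 = 1122/35, a_2 = -80699/245, a_3 = 1885334/5145, a_4 = -243736412/108045, a_5 = 1183297852/453789.
c0 = a_0 = -153/5. Peel one level at a time: if S = 1 + c*β/S' with S'(0) = 1, then c is the β-coefficient of S and S' = c*β/(S - 1).
S_1 = c0/f = 1 + (22/21)*β + (-29/3)*β^2 + ...; c1 = 22/21.
S_2 = c1*β/(S_1 - 1) = 1 + (203/22)*β + (45565/484)*β^2 + ...; c2 = 203/22.
S_3 = c2*β/(S_2 - 1) = 1 + (-45565/4466)*β + (179883/41209)*β^2 + ...; c3 = -45565/4466.
S_4 = c3*β/(S_3 - 1) = 1 + (3957426/9249695)*β + (-568484136/2076169225)*β^2 + ...; c4 = 3957426/9249695.
S_5 = c4*β/(S_4 - 1) = 1 + (52985436/82791605)*β + ...; c5 = 52985436/82791605.

The regular C-fraction coefficients are [-153/5, 22/21, 203/22, -45565/4466, 3957426/9249695, 52985436/82791605].


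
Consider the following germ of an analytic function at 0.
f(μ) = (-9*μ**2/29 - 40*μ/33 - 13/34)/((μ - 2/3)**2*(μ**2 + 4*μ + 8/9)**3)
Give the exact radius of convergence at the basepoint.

The radius of convergence is 2 - (2/3)*sqrt(7).

Denominator factor (μ**2 + 4*μ + 8/9)^3: discriminant 112/9, real irrational roots -2 + (2/3)*sqrt(7) and -2 - (2/3)*sqrt(7); poles of order 3, moduli 2 - (2/3)*sqrt(7) and 2 + (2/3)*sqrt(7).
Denominator factor (μ - 2/3)^2: pole of order 2 at 2/3, modulus 2/3.
The radius of convergence is the smallest modulus among the singular points: 2 - (2/3)*sqrt(7).


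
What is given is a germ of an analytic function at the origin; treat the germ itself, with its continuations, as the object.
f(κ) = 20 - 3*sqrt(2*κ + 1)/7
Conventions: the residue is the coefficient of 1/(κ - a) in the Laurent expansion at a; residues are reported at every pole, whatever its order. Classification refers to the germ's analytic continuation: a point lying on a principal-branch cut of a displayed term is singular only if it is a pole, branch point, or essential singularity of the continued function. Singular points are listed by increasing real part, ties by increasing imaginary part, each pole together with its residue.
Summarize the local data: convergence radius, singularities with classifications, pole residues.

Branch term (-3/7)*sqrt(1 - κ/(-1/2)): its argument vanishes at κ = -1/2, a square-root branch point, modulus 1/2.
The radius of convergence is the smallest modulus among the singular points: 1/2.

Radius of convergence at 0: 1/2.
At -1/2: an algebraic (square-root) branch point.


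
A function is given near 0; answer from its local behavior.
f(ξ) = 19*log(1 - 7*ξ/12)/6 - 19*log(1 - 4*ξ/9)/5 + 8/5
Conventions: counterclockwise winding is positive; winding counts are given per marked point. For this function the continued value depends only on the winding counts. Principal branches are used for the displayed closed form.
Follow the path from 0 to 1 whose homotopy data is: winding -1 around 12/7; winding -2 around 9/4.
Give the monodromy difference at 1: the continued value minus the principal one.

The rational part is single-valued and drops out of the difference; each branch term changes only by its own monodromy.
(-19/5)*log(1 - ξ/(9/4)): each positive loop around 9/4 adds 2*pi*i to the log, so winding -2 contributes (-19/5)*(-2)*2*pi*i = (76/5)*pi*i.
(19/6)*log(1 - ξ/(12/7)): each positive loop around 12/7 adds 2*pi*i to the log, so winding -1 contributes (19/6)*(-1)*2*pi*i = -(19/3)*pi*i.
Summing the contributions at ξ = 1 gives (133/15)*pi*i.

Continued minus principal equals (133/15)*pi*i.


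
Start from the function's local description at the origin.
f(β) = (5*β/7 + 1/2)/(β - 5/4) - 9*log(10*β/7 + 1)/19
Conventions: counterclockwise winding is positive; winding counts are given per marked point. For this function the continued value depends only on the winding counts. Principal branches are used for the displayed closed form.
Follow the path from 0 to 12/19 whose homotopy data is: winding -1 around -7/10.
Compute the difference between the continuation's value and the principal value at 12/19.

Continued minus principal equals (18/19)*pi*i.

The rational part is single-valued and drops out of the difference; each branch term changes only by its own monodromy.
(-9/19)*log(1 - β/(-7/10)): each positive loop around -7/10 adds 2*pi*i to the log, so winding -1 contributes (-9/19)*(-1)*2*pi*i = (18/19)*pi*i.
Summing the contributions at β = 12/19 gives (18/19)*pi*i.


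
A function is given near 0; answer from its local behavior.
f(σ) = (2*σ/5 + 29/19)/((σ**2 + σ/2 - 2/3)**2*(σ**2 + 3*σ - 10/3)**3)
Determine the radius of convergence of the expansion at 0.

The radius of convergence is -1/4 + (1/12)*sqrt(105).

Denominator factor (σ**2 + σ/2 - 2/3)^2: discriminant 35/12, real irrational roots -1/4 + (1/12)*sqrt(105) and -1/4 - (1/12)*sqrt(105); poles of order 2, moduli -1/4 + (1/12)*sqrt(105) and 1/4 + (1/12)*sqrt(105).
Denominator factor (σ**2 + 3*σ - 10/3)^3: discriminant 67/3, real irrational roots -3/2 + (1/6)*sqrt(201) and -3/2 - (1/6)*sqrt(201); poles of order 3, moduli -3/2 + (1/6)*sqrt(201) and 3/2 + (1/6)*sqrt(201).
The radius of convergence is the smallest modulus among the singular points: -1/4 + (1/12)*sqrt(105).


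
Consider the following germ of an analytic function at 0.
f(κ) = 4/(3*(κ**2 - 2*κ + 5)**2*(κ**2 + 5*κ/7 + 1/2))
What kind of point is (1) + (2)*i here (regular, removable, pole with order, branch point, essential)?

The point is a pole of order 2.

The denominator factor κ**2 - 2*κ + 5 vanishes at (1) + (2)*i and appears to the power 2; the numerator there equals 4/3, nonzero, and no other factor vanishes.
Hence a pole whose order is the multiplicity, 2.


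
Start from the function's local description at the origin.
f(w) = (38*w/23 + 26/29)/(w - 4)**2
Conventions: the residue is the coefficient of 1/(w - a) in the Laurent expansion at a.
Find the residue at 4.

The residue is 38/23.

At the order-2 pole 4 set g(w) = (w - (4))^2*f(w) = 38*w/23 + 26/29.
Order-2 pole: residue = g'(a); g'(4) = 38/23, so the residue is 38/23.


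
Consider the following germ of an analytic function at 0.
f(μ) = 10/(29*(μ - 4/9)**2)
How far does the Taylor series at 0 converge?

Denominator factor (μ - 4/9)^2: pole of order 2 at 4/9, modulus 4/9.
The radius of convergence is the smallest modulus among the singular points: 4/9.

The radius of convergence is 4/9.


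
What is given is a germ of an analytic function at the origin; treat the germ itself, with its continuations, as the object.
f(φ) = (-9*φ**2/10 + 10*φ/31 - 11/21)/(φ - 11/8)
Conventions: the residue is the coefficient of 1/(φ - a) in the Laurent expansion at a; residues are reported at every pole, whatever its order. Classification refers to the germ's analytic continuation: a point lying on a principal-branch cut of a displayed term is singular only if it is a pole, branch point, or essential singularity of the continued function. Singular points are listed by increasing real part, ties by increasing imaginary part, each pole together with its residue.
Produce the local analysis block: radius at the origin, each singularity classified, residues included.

Denominator factor (φ - 11/8): pole of order 1 at 11/8, modulus 11/8.
The radius of convergence is the smallest modulus among the singular points: 11/8.
At the order-1 pole 11/8 set g(φ) = (φ - (11/8))*f(φ) = -9*φ**2/10 + 10*φ/31 - 11/21.
Simple pole: residue = g(a) at a = 11/8, which is -742379/416640.

Radius of convergence at 0: 11/8.
At 11/8: a pole of order 1; residue -742379/416640.


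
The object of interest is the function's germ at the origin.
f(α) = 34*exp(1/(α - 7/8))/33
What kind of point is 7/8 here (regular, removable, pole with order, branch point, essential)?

The exponent 1/(α - (7/8)) has a pole at 7/8, so exp(1/(α - (7/8))) takes every nonzero value near it: an essential singularity (not a pole of any order).

The point is an essential singularity.


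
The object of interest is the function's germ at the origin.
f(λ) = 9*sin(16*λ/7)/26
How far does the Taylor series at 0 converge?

The factor -sin(16*λ/7) is entire and contributes no finite singular point.
The polynomial part has no poles.
No finite singular points: the Taylor series at 0 converges everywhere.

The radius of convergence is infinite.


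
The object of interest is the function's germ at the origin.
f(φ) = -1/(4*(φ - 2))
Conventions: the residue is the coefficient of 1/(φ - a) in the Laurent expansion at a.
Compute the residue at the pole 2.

At the order-1 pole 2 set g(φ) = (φ - (2))*f(φ) = -1/4.
Simple pole: residue = g(a) at a = 2, which is -1/4.

The residue is -1/4.


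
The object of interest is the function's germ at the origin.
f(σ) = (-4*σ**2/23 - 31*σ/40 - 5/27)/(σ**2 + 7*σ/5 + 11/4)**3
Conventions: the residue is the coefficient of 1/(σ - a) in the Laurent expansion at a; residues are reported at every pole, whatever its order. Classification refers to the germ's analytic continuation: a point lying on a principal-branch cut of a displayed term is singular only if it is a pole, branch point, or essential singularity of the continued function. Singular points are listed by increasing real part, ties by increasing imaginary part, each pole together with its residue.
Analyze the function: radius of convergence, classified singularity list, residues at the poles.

Radius of convergence at 0: (1/2)*sqrt(11).
At (-7/10) - ((1/10)*sqrt(226))*i: a pole of order 3; residue ((4380625/19115499456)*sqrt(226))*i.
At (-7/10) + ((1/10)*sqrt(226))*i: a pole of order 3; residue -((4380625/19115499456)*sqrt(226))*i.


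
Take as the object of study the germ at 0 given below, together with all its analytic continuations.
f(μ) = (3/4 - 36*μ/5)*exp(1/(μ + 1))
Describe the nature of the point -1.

The point is an essential singularity.

The exponent 1/(μ - (-1)) has a pole at -1, so exp(1/(μ - (-1))) takes every nonzero value near it: an essential singularity (not a pole of any order).


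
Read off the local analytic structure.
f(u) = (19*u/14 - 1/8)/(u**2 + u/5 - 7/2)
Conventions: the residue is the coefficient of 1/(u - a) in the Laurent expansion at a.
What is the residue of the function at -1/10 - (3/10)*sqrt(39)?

The factor u**2 + u/5 - 7/2 splits as (u - a)(u - a') with a = -1/10 - (3/10)*sqrt(39), a' = -1/10 + (3/10)*sqrt(39). At the order-1 pole a set g(u) = (u - a)*f(u) = [19*u/14 - 1/8] / (u - a').
Simple pole: residue = g(a) at a = -1/10 - (3/10)*sqrt(39), which is 19/28 + (73/6552)*sqrt(39).

The residue is 19/28 + (73/6552)*sqrt(39).


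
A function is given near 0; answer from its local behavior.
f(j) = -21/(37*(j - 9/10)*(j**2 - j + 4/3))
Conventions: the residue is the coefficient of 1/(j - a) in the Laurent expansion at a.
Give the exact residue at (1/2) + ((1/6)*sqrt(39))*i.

The residue is (3150/13801) - ((2520/179413)*sqrt(39))*i.

The factor j**2 - j + 4/3 splits as (j - a)(j - a') with a = (1/2) + ((1/6)*sqrt(39))*i, a' = (1/2) - ((1/6)*sqrt(39))*i. At the order-1 pole a set g(j) = (j - a)*f(j) = [-21/(37*(j - 9/10))] / (j - a').
Simple pole: residue = g(a) at a = (1/2) + ((1/6)*sqrt(39))*i, which is (3150/13801) - ((2520/179413)*sqrt(39))*i.


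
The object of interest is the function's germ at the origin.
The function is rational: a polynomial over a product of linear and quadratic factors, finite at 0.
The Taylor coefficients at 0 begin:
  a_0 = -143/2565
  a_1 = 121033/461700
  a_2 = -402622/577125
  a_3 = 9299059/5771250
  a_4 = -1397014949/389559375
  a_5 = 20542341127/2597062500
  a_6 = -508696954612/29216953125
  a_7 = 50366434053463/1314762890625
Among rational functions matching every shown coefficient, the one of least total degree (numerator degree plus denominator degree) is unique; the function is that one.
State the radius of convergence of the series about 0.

No rational of total degree below 5 reproduces all 8 coefficients; solving the [1/4] Pade equations on them gives f(β) = (37*β/36 - 13/19)/((β + 5/11)*(β + 3)**3), whose expansion matches every shown term.
Denominator factor (β + 3)^3: pole of order 3 at -3, modulus 3.
Denominator factor (β + 5/11): pole of order 1 at -5/11, modulus 5/11.
The radius of convergence is the smallest modulus among the singular points: 5/11.

The radius of convergence is 5/11.


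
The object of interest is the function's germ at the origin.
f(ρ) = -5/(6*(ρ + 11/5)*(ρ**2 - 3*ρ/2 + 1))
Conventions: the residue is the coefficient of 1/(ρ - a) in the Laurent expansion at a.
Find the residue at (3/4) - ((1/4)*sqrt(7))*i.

The factor ρ**2 - 3*ρ/2 + 1 splits as (ρ - a)(ρ - a') with a = (3/4) - ((1/4)*sqrt(7))*i, a' = (3/4) + ((1/4)*sqrt(7))*i. At the order-1 pole a set g(ρ) = (ρ - a)*f(ρ) = [-5/(6*(ρ + 11/5))] / (ρ - a').
Simple pole: residue = g(a) at a = (3/4) - ((1/4)*sqrt(7))*i, which is (125/2742) - ((1475/19194)*sqrt(7))*i.

The residue is (125/2742) - ((1475/19194)*sqrt(7))*i.


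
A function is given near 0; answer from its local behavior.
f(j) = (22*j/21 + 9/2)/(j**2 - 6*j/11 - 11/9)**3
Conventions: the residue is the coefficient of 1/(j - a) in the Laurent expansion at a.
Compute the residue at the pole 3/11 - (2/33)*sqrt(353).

The residue is -(7866213993/315298651136)*sqrt(353).

The factor j**2 - 6*j/11 - 11/9 splits as (j - a)(j - a') with a = 3/11 - (2/33)*sqrt(353), a' = 3/11 + (2/33)*sqrt(353). At the order-3 pole a set g(j) = (j - a)^3*f(j) = [22*j/21 + 9/2] / (j - a')^3.
Order-3 pole: residue = g''(a)/2; g''(3/11 - (2/33)*sqrt(353)) = -(7866213993/157649325568)*sqrt(353), so the residue is -(7866213993/315298651136)*sqrt(353).


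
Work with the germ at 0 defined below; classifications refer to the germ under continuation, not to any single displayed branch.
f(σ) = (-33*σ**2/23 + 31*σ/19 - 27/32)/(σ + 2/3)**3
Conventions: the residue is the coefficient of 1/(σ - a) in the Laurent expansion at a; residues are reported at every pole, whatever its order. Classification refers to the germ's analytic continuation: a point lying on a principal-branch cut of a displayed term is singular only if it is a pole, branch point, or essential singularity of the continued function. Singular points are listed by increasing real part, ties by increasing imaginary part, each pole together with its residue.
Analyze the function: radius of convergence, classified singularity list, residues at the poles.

Radius of convergence at 0: 2/3.
At -2/3: a pole of order 3; residue -33/23.

Denominator factor (σ + 2/3)^3: pole of order 3 at -2/3, modulus 2/3.
The radius of convergence is the smallest modulus among the singular points: 2/3.
At the order-3 pole -2/3 set g(σ) = (σ - (-2/3))^3*f(σ) = -33*σ**2/23 + 31*σ/19 - 27/32.
Order-3 pole: residue = g''(a)/2; g''(-2/3) = -66/23, so the residue is -33/23.


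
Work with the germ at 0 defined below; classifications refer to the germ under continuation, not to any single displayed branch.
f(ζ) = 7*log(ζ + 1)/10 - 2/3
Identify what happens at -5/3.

The point is a regular point.

There is no denominator, hence no pole anywhere.
Branch term log(1 - ζ/(-1)): argument at -5/3 is -2/3, nonzero, so -5/3 is not its branch point (a point on a principal cut is still regular for the continued germ).
So the germ continues analytically to -5/3.


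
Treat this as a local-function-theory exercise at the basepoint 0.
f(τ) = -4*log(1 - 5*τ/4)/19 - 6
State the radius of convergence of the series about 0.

Branch term (-4/19)*log(1 - τ/(4/5)): its argument vanishes at τ = 4/5, a logarithmic branch point, modulus 4/5.
The radius of convergence is the smallest modulus among the singular points: 4/5.

The radius of convergence is 4/5.


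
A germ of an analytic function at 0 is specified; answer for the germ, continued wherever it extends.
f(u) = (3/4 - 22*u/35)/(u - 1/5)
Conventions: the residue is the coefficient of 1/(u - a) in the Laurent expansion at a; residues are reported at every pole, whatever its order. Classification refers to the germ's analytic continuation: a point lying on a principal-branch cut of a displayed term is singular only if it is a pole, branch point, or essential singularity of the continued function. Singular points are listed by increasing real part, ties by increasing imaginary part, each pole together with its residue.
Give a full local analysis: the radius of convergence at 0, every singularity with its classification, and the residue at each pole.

Denominator factor (u - 1/5): pole of order 1 at 1/5, modulus 1/5.
The radius of convergence is the smallest modulus among the singular points: 1/5.
At the order-1 pole 1/5 set g(u) = (u - (1/5))*f(u) = 3/4 - 22*u/35.
Simple pole: residue = g(a) at a = 1/5, which is 437/700.

Radius of convergence at 0: 1/5.
At 1/5: a pole of order 1; residue 437/700.


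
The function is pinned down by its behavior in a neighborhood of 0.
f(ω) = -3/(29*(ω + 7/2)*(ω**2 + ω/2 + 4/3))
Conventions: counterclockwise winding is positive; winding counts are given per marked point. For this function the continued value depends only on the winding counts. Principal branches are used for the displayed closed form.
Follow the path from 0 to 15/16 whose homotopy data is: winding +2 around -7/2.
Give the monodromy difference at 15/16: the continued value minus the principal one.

Continued minus principal equals 0.

The function is rational, hence single-valued: continuing it around any pole returns the same value, so the difference is 0.


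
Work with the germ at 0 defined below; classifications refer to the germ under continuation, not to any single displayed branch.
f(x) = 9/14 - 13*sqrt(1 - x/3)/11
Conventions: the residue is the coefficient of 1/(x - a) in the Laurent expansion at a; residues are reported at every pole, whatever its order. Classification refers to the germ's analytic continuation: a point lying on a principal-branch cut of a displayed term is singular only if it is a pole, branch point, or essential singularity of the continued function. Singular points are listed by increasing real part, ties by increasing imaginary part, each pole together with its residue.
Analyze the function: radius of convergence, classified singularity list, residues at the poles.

Branch term (-13/11)*sqrt(1 - x/(3)): its argument vanishes at x = 3, a square-root branch point, modulus 3.
The radius of convergence is the smallest modulus among the singular points: 3.

Radius of convergence at 0: 3.
At 3: an algebraic (square-root) branch point.


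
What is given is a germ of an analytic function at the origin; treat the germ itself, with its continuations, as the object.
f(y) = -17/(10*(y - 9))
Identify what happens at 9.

The point is a pole of order 1.

The denominator factor y - 9 vanishes at 9 and appears to the power 1; the numerator there equals -17/10, nonzero, and no other factor vanishes.
Hence a pole whose order is the multiplicity, 1.


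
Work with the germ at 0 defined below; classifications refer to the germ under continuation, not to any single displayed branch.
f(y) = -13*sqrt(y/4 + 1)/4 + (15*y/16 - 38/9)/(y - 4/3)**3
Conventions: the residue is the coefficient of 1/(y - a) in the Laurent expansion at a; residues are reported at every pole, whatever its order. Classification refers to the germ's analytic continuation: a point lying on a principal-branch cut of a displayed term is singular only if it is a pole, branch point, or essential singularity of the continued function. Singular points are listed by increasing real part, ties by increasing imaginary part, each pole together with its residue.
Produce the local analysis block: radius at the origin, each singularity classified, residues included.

Radius of convergence at 0: 4/3.
At -4: an algebraic (square-root) branch point.
At 4/3: a pole of order 3; residue 0.

Denominator factor (y - 4/3)^3: pole of order 3 at 4/3, modulus 4/3.
Branch term (-13/4)*sqrt(1 - y/(-4)): its argument vanishes at y = -4, a square-root branch point, modulus 4.
The radius of convergence is the smallest modulus among the singular points: 4/3.
The branch term is analytic at 4/3 and contributes nothing to the residue; only the rational part matters.
At the order-3 pole 4/3 set g(y) = (y - (4/3))^3*(rational part) = 15*y/16 - 38/9.
Order-3 pole: residue = g''(a)/2; g''(4/3) = 0, so the residue is 0.
List the singular points by increasing real part (a conjugate pair: the negative imaginary part first).


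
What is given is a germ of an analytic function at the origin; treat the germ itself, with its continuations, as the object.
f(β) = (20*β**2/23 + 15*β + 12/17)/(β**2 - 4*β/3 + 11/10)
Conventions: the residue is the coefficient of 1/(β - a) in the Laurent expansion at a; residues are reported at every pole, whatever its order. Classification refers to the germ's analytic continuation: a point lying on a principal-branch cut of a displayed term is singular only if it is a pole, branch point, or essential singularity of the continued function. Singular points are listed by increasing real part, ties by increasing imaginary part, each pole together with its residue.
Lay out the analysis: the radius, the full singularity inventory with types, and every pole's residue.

Denominator factor (β**2 - 4*β/3 + 11/10): discriminant -118/45, complex-conjugate roots (2/3) + ((1/30)*sqrt(590))*i and (2/3) - ((1/30)*sqrt(590))*i; poles of order 1, moduli (1/10)*sqrt(110) and (1/10)*sqrt(110).
The radius of convergence is the smallest modulus among the singular points: (1/10)*sqrt(110).
The factor β**2 - 4*β/3 + 11/10 splits as (β - a)(β - a') with a = (2/3) - ((1/30)*sqrt(590))*i, a' = (2/3) + ((1/30)*sqrt(590))*i. At the order-1 pole a set g(β) = (β - a)*f(β) = [20*β**2/23 + 15*β + 12/17] / (β - a').
Simple pole: residue = g(a) at a = (2/3) - ((1/30)*sqrt(590))*i, which is (1115/138) + ((18514/69207)*sqrt(590))*i.
The factor β**2 - 4*β/3 + 11/10 splits as (β - a)(β - a') with a = (2/3) + ((1/30)*sqrt(590))*i, a' = (2/3) - ((1/30)*sqrt(590))*i. At the order-1 pole a set g(β) = (β - a)*f(β) = [20*β**2/23 + 15*β + 12/17] / (β - a').
Simple pole: residue = g(a) at a = (2/3) + ((1/30)*sqrt(590))*i, which is (1115/138) - ((18514/69207)*sqrt(590))*i.
List the singular points by increasing real part (a conjugate pair: the negative imaginary part first).

Radius of convergence at 0: (1/10)*sqrt(110).
At (2/3) - ((1/30)*sqrt(590))*i: a pole of order 1; residue (1115/138) + ((18514/69207)*sqrt(590))*i.
At (2/3) + ((1/30)*sqrt(590))*i: a pole of order 1; residue (1115/138) - ((18514/69207)*sqrt(590))*i.


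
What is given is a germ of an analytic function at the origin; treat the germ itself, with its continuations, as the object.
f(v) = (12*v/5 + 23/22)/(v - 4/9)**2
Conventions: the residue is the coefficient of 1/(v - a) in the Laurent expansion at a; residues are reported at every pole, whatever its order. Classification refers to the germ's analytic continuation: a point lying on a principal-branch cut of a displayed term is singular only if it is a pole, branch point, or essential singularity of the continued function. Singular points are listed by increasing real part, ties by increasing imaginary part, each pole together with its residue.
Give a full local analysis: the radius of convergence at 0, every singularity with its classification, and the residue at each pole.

Denominator factor (v - 4/9)^2: pole of order 2 at 4/9, modulus 4/9.
The radius of convergence is the smallest modulus among the singular points: 4/9.
At the order-2 pole 4/9 set g(v) = (v - (4/9))^2*f(v) = 12*v/5 + 23/22.
Order-2 pole: residue = g'(a); g'(4/9) = 12/5, so the residue is 12/5.

Radius of convergence at 0: 4/9.
At 4/9: a pole of order 2; residue 12/5.


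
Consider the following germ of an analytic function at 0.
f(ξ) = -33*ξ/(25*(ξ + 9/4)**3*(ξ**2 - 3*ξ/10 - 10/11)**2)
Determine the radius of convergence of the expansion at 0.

The radius of convergence is -3/20 + (1/220)*sqrt(45089).

Denominator factor (ξ + 9/4)^3: pole of order 3 at -9/4, modulus 9/4.
Denominator factor (ξ**2 - 3*ξ/10 - 10/11)^2: discriminant 4099/1100, real irrational roots 3/20 + (1/220)*sqrt(45089) and 3/20 - (1/220)*sqrt(45089); poles of order 2, moduli 3/20 + (1/220)*sqrt(45089) and -3/20 + (1/220)*sqrt(45089).
The radius of convergence is the smallest modulus among the singular points: -3/20 + (1/220)*sqrt(45089).


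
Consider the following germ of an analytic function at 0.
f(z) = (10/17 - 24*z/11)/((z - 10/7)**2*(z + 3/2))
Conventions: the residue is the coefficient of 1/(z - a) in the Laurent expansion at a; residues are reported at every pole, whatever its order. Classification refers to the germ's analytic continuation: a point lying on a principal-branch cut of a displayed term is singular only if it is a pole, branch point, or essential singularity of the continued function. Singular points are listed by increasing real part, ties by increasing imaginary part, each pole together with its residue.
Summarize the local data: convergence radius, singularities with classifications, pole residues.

Denominator factor (z - 10/7)^2: pole of order 2 at 10/7, modulus 10/7.
Denominator factor (z + 3/2): pole of order 1 at -3/2, modulus 3/2.
The radius of convergence is the smallest modulus among the singular points: 10/7.
At the order-1 pole -3/2 set g(z) = (z - (-3/2))*f(z) = (10/17 - 24*z/11)/(z - 10/7)**2.
Simple pole: residue = g(a) at a = -3/2, which is 141512/314347.
At the order-2 pole 10/7 set g(z) = (z - (10/7))^2*f(z) = (10/17 - 24*z/11)/(z + 3/2).
Order-2 pole: residue = g'(a); g'(10/7) = -141512/314347, so the residue is -141512/314347.
List the singular points by increasing real part (a conjugate pair: the negative imaginary part first).

Radius of convergence at 0: 10/7.
At -3/2: a pole of order 1; residue 141512/314347.
At 10/7: a pole of order 2; residue -141512/314347.
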